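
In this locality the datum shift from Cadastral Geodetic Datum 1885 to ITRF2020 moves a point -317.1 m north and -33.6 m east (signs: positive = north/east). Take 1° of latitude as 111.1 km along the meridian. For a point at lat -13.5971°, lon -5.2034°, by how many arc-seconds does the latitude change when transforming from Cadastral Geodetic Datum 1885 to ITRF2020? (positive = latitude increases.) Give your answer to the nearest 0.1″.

Δφ = -10.3″

1° of latitude = 111.1 km, so Δφ = -317.1 / 111100 = -0.0028542° = -10.275″.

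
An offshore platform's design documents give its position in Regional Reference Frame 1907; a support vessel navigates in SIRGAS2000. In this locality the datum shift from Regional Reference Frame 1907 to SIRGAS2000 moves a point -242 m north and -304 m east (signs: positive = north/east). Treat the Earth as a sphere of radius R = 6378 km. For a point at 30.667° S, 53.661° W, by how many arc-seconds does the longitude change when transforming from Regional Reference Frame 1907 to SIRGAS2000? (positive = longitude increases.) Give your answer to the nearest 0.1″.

Δλ = -11.4″

At latitude -30.667°, cos φ = 0.860146.
One radian of longitude at latitude φ spans R cos φ, so Δλ = ΔE / (R cos φ) = -304.0 / (6378000 × 0.860146) = -5.5414e-05 rad = -11.430″.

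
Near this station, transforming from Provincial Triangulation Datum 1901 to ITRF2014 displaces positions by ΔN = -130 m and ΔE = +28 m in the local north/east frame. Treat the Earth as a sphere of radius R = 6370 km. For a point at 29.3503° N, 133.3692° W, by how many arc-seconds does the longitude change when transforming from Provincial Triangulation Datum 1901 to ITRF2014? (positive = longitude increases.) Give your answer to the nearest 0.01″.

Δλ = 1.04″

At latitude 29.3503°, cos φ = 0.871639.
One radian of longitude at latitude φ spans R cos φ, so Δλ = ΔE / (R cos φ) = 28.0 / (6370000 × 0.871639) = 5.0429e-06 rad = 1.040″.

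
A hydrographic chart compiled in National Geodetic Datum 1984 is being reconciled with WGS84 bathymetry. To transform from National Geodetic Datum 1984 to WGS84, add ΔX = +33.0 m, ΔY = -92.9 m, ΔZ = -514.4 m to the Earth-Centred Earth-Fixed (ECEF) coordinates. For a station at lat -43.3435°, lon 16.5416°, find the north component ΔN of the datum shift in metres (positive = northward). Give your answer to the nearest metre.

ΔN = -371 m

The local north axis is (−sin φ cos λ, −sin φ sin λ, cos φ), giving ΔN = 21.713 − 18.154 − 374.098 = -370.54 m.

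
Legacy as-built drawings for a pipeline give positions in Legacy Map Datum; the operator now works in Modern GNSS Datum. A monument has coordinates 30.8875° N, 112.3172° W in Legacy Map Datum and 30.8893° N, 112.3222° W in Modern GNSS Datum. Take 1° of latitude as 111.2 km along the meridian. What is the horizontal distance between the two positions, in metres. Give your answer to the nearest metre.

517 m

Δφ = 30.8893° − 30.8875° = +0.0018°; Δλ = -112.3222° − -112.3172° = -0.0050°.
ΔN = Δφ × 111200 = 200.2 m; ΔE = Δλ × 111200 × cos(30.8875°) = -0.0050 × 111200 × 0.858177 = -477.1 m.
Distance = √(ΔE² + ΔN²) = √((-477.1)² + 200.2²) = 517.4 m.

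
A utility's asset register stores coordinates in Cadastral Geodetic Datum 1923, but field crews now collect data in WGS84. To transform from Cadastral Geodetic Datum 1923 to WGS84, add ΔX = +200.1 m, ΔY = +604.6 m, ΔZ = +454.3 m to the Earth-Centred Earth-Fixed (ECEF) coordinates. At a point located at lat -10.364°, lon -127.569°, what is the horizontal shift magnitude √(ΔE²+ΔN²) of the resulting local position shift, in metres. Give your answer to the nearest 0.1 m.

398.6 m

At φ = -10.364°, λ = -127.569°: sin φ = -0.179901, cos φ = 0.983685, sin λ = -0.792620, cos λ = -0.609716.
ΔE = −sin λ·ΔX + cos λ·ΔY = −(-0.792620)·(200.1) + (-0.609716)·(604.6) = -210.03 m.
ΔN = −sin φ cos λ·ΔX − sin φ sin λ·ΔY + cos φ·ΔZ = −(-0.179901)(-0.609716)(200.1) − (-0.179901)(-0.792620)(604.6) + (0.983685)(454.3) = 338.73 m.
Horizontal magnitude = √(ΔE² + ΔN²) = √((-210.03)² + 338.73²) = 398.56 m.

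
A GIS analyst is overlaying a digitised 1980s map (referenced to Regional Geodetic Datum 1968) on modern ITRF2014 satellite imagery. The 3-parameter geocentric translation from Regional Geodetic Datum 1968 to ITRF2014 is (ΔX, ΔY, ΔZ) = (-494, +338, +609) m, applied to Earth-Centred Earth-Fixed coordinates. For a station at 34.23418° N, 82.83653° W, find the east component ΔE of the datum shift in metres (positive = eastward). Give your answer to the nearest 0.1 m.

ΔE = -448.0 m

At φ = 34.23418°, λ = -82.83653°: sin φ = 0.562577, cos φ = 0.826745, sin λ = -0.992194, cos λ = 0.124701.
ΔE = −sin λ·ΔX + cos λ·ΔY = −(-0.992194)·(-494) + (0.124701)·(338) = -448.00 m.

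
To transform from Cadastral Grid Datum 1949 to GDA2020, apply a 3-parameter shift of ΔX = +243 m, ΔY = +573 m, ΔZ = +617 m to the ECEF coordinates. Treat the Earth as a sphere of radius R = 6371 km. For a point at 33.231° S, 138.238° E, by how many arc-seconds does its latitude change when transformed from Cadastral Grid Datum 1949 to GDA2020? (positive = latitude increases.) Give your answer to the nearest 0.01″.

Δφ = 20.26″

sin φ = -0.548016, cos φ = 0.836468, sin λ = 0.666038, cos λ = -0.745918.
North component: ΔN = −sin φ cos λ·ΔX − sin φ sin λ·ΔY + cos φ·ΔZ = −(-0.548016)(-0.745918)(243) − (-0.548016)(0.666038)(573) + (0.836468)(617) = 625.91 m.
1° of latitude spans πR/180 = 111195 m, so Δφ = 625.91 / 111195 × 3600 = 20.264″.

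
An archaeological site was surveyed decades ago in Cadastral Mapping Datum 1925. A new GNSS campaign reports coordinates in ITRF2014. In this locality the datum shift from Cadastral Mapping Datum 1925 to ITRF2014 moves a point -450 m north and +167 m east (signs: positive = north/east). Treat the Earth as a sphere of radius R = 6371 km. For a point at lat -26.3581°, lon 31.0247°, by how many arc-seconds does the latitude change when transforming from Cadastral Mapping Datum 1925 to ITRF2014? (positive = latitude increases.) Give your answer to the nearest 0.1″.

On a sphere of radius R, 1 rad of latitude = R, so Δφ = ΔN / R = -450.0 / 6371000 = -7.0633e-05 rad = -14.569″.

Δφ = -14.6″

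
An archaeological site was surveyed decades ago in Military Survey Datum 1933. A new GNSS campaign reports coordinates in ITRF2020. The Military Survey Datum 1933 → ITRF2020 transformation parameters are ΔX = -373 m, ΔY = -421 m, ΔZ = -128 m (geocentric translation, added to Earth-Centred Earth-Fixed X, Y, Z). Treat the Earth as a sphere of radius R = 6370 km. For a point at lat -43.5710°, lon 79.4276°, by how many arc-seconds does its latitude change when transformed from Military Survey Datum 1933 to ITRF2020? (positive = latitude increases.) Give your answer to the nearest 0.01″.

Δφ = -13.77″

sin φ = -0.689253, cos φ = 0.724521, sin λ = 0.983024, cos λ = 0.183478.
North component: ΔN = −sin φ cos λ·ΔX − sin φ sin λ·ΔY + cos φ·ΔZ = −(-0.689253)(0.183478)(-373) − (-0.689253)(0.983024)(-421) + (0.724521)(-128) = -425.16 m.
1° of latitude spans πR/180 = 111177 m, so Δφ = -425.16 / 111177 × 3600 = -13.767″.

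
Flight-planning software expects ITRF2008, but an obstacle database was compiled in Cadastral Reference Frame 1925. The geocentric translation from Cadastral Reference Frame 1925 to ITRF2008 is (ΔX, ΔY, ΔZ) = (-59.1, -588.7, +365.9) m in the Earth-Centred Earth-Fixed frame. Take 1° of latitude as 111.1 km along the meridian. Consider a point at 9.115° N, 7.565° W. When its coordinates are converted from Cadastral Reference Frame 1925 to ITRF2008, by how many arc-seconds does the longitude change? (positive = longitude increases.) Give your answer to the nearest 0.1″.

Δλ = -19.4″

sin φ = 0.158417, cos φ = 0.987372, sin λ = -0.131651, cos λ = 0.991296.
East component: ΔE = −sin λ·ΔX + cos λ·ΔY = −(-0.131651)(-59.1) + (0.991296)(-588.7) = -591.36 m.
1° of latitude spans 111100 m; at latitude φ, 1° of longitude spans that × cos φ = 109697.1 m, so Δλ = -591.36 / 109697.1 × 3600 = -19.407″.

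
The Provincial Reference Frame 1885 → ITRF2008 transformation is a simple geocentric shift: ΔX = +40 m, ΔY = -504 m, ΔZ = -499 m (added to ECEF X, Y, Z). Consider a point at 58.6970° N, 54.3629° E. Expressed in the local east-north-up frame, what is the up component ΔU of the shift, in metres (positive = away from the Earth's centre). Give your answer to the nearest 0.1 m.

ΔU = -627.1 m

At φ = 58.6970°, λ = 54.3629°: sin φ = 0.854432, cos φ = 0.519564, sin λ = 0.812724, cos λ = 0.582649.
ΔU = cos φ cos λ·ΔX + cos φ sin λ·ΔY + sin φ·ΔZ = (0.519564)(0.582649)(40) + (0.519564)(0.812724)(-504) + (0.854432)(-499) = -627.07 m.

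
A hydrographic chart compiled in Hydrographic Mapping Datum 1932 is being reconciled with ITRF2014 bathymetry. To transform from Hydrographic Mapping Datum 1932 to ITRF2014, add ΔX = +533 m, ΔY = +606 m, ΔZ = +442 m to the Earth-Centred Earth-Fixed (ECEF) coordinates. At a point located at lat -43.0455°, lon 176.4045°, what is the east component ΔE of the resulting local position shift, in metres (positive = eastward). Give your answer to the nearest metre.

ΔE = -638 m

The local east axis at (φ, λ) is (−sin λ, cos λ, 0), so ΔE = −sin(176.4045°)·533 + cos(176.4045°)·606 = -638.23 m.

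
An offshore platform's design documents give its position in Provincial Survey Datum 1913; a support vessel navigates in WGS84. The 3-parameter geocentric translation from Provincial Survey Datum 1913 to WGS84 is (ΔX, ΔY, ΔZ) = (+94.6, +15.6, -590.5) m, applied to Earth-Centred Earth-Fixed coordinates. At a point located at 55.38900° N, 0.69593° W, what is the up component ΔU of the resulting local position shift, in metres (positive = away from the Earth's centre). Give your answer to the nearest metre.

ΔU = -432 m

The local up (radial) axis is (cos φ cos λ, cos φ sin λ, sin φ), giving ΔU = 53.729 − 0.108 − 485.998 = -432.38 m.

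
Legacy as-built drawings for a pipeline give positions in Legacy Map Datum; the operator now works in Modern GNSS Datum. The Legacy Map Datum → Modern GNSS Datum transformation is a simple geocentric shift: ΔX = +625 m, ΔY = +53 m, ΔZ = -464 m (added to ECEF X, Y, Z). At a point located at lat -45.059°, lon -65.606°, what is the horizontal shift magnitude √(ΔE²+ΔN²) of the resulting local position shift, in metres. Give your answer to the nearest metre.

The local east axis at (φ, λ) is (−sin λ, cos λ, 0), so ΔE = −sin(-65.606°)·625 + cos(-65.606°)·53 = 591.09 m.
The local north axis is (−sin φ cos λ, −sin φ sin λ, cos φ), giving ΔN = 182.714 − 34.166 − 327.760 = -179.21 m.
Horizontal magnitude = √(ΔE² + ΔN²) = √(591.09² + (-179.21)²) = 617.66 m.

618 m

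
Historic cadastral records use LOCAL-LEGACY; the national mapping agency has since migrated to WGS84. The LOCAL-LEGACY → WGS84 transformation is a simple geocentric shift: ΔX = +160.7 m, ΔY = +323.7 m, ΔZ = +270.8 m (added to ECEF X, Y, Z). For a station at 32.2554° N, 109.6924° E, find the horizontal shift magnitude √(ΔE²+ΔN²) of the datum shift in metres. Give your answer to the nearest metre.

At φ = 32.2554°, λ = 109.6924°: sin φ = 0.533694, cos φ = 0.845678, sin λ = 0.941515, cos λ = -0.336970.
ΔE = −sin λ·ΔX + cos λ·ΔY = −(0.941515)·(160.7) + (-0.336970)·(323.7) = -260.38 m.
ΔN = −sin φ cos λ·ΔX − sin φ sin λ·ΔY + cos φ·ΔZ = −(0.533694)(-0.336970)(160.7) − (0.533694)(0.941515)(323.7) + (0.845678)(270.8) = 95.26 m.
Horizontal magnitude = √(ΔE² + ΔN²) = √((-260.38)² + 95.26²) = 277.26 m.

277 m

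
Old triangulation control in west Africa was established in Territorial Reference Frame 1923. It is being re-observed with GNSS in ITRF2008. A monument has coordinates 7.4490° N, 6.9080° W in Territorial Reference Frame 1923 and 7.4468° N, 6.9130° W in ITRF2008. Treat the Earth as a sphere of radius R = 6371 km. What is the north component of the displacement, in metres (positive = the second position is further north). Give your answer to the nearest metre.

Δφ = 7.4468° − 7.4490° = -0.0022°; Δλ = -6.9130° − -6.9080° = -0.0050°.
1° along a meridian = πR/180 = 111195 m.
ΔN = Δφ × 111195 = -244.6 m; ΔE = Δλ × 111195 × cos(7.4490°) = -0.0050 × 111195 × 0.991561 = -551.3 m.

ΔN = -245 m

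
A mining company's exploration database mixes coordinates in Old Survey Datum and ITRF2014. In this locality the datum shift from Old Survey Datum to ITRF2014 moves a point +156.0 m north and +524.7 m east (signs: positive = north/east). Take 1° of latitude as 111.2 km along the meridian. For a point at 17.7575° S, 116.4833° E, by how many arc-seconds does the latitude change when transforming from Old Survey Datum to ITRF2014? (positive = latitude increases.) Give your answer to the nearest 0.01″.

1° of latitude = 111.2 km, so Δφ = 156.0 / 111200 = 0.0014029° = 5.050″.

Δφ = 5.05″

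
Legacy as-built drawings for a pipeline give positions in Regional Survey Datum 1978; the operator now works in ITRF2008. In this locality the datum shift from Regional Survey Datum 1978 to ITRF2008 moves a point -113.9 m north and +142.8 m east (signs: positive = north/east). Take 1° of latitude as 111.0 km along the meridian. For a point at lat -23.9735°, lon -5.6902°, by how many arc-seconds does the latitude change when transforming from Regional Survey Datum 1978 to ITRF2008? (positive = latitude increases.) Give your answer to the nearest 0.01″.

1° of latitude = 111.0 km, so Δφ = -113.9 / 111000 = -0.0010261° = -3.694″.

Δφ = -3.69″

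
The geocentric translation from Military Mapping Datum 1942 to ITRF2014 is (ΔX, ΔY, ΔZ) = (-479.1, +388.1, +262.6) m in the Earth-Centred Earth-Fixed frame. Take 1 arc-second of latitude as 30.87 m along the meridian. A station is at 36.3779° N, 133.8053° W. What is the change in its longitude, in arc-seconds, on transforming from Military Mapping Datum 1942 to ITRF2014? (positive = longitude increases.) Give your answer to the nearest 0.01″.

Δλ = -24.72″

sin φ = 0.593108, cos φ = 0.805123, sin λ = -0.721696, cos λ = -0.692210.
East component: ΔE = −sin λ·ΔX + cos λ·ΔY = −(-0.721696)(-479.1) + (-0.692210)(388.1) = -614.41 m.
1° of latitude spans 3600 × 30.87 = 111132 m; at latitude φ, 1° of longitude spans that × cos φ = 89474.9 m, so Δλ = -614.41 / 89474.9 × 3600 = -24.721″.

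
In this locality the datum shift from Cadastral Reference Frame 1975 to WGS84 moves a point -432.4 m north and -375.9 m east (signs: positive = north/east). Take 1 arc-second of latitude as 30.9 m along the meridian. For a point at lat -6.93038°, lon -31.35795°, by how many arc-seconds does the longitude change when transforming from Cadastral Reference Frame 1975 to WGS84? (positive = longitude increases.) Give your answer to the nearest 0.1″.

At latitude -6.93038°, cos φ = 0.992694.
1″ of longitude at this latitude = 30.90 × cos φ = 30.6742 m, so Δλ = -375.9 / 30.6742 = -12.255″.

Δλ = -12.3″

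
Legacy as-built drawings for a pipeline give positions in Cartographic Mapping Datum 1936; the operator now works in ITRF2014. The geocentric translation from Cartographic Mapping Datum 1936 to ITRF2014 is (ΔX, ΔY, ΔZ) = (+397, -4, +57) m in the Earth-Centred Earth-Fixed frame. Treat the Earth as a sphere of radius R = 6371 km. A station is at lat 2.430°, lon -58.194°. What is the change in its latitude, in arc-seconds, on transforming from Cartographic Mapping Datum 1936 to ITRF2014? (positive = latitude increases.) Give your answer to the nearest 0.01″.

Δφ = 1.55″

sin φ = 0.042399, cos φ = 0.999101, sin λ = -0.849838, cos λ = 0.527045.
North component: ΔN = −sin φ cos λ·ΔX − sin φ sin λ·ΔY + cos φ·ΔZ = −(0.042399)(0.527045)(397) − (0.042399)(-0.849838)(-4) + (0.999101)(57) = 47.93 m.
1° of latitude spans πR/180 = 111195 m, so Δφ = 47.93 / 111195 × 3600 = 1.552″.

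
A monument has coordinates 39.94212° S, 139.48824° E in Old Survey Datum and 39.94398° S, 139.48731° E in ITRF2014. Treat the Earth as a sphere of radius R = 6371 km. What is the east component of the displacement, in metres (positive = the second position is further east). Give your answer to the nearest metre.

ΔE = -79 m

Δφ = -39.94398° − -39.94212° = -0.00186°; Δλ = 139.48731° − 139.48824° = -0.00093°.
1° along a meridian = πR/180 = 111195 m.
ΔN = Δφ × 111195 = -206.8 m; ΔE = Δλ × 111195 × cos(-39.94212°) = -0.00093 × 111195 × 0.766693 = -79.3 m.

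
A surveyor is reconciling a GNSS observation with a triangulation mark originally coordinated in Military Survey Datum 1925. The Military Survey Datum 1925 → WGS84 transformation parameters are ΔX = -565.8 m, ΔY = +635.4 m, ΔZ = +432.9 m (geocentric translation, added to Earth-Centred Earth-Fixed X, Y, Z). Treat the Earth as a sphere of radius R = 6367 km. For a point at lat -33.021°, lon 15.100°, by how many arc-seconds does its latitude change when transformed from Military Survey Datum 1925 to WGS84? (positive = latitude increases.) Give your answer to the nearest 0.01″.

sin φ = -0.544946, cos φ = 0.838471, sin λ = 0.260505, cos λ = 0.965473.
North component: ΔN = −sin φ cos λ·ΔX − sin φ sin λ·ΔY + cos φ·ΔZ = −(-0.544946)(0.965473)(-565.8) − (-0.544946)(0.260505)(635.4) + (0.838471)(432.9) = 155.49 m.
1° of latitude spans πR/180 = 111125 m, so Δφ = 155.49 / 111125 × 3600 = 5.037″.

Δφ = 5.04″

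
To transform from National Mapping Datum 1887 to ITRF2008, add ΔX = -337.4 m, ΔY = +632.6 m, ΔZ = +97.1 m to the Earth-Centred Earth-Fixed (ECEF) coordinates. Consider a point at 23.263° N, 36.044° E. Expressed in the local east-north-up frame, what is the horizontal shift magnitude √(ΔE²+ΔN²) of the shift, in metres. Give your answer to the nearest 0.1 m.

The local east axis at (φ, λ) is (−sin λ, cos λ, 0), so ΔE = −sin(36.044°)·(-337.4) + cos(36.044°)·632.6 = 710.03 m.
The local north axis is (−sin φ cos λ, −sin φ sin λ, cos φ), giving ΔN = 107.747 − 147.011 + 89.206 = 49.94 m.
Horizontal magnitude = √(ΔE² + ΔN²) = √(710.03² + 49.94²) = 711.78 m.

711.8 m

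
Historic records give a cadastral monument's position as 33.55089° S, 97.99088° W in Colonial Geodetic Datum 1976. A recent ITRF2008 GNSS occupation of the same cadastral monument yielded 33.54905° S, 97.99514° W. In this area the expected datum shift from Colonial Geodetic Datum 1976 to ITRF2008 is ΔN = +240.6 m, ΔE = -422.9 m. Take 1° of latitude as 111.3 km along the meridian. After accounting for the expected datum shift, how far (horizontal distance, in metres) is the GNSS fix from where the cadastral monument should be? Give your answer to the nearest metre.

Observed coordinate differences: Δφ = +0.00184°, Δλ = -0.00426°.
Converting to metres (1° lat = 111300 m, cos φ = 0.833395): observed ΔN = 204.8 m, observed ΔE = -395.1 m.
Subtracting the expected shift leaves a residual of 204.8 − (240.6) = -35.8 m north and -395.1 − (-422.9) = 27.8 m east.
Residual distance = √((-35.8)² + 27.8²) = 45.3 m.

45 m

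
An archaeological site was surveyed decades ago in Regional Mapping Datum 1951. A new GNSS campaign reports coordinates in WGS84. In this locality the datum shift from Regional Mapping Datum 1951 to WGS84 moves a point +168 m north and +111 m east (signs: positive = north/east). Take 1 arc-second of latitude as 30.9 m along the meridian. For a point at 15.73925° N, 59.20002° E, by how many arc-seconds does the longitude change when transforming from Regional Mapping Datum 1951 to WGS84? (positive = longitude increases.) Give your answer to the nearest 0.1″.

At latitude 15.73925°, cos φ = 0.962506.
1″ of longitude at this latitude = 30.90 × cos φ = 29.7414 m, so Δλ = 111.0 / 29.7414 = 3.732″.

Δλ = 3.7″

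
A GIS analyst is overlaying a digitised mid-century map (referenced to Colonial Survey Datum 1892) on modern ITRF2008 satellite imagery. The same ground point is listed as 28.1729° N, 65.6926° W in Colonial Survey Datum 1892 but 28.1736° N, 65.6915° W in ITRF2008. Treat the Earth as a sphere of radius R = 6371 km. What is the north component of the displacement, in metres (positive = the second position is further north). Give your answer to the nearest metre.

ΔN = 78 m

Δφ = 28.1736° − 28.1729° = +0.0007°; Δλ = -65.6915° − -65.6926° = +0.0011°.
1° along a meridian = πR/180 = 111195 m.
ΔN = Δφ × 111195 = 77.8 m; ΔE = Δλ × 111195 × cos(28.1729°) = +0.0011 × 111195 × 0.881527 = 107.8 m.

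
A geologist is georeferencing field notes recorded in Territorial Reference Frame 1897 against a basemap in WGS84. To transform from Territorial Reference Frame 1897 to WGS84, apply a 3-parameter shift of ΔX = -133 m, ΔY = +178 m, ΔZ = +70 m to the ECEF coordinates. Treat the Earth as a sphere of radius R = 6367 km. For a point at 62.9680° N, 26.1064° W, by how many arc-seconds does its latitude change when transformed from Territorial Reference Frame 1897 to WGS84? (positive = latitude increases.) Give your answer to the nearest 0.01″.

Δφ = 6.74″

sin φ = 0.890753, cos φ = 0.454488, sin λ = -0.440039, cos λ = 0.897978.
North component: ΔN = −sin φ cos λ·ΔX − sin φ sin λ·ΔY + cos φ·ΔZ = −(0.890753)(0.897978)(-133) − (0.890753)(-0.440039)(178) + (0.454488)(70) = 207.97 m.
1° of latitude spans πR/180 = 111125 m, so Δφ = 207.97 / 111125 × 3600 = 6.737″.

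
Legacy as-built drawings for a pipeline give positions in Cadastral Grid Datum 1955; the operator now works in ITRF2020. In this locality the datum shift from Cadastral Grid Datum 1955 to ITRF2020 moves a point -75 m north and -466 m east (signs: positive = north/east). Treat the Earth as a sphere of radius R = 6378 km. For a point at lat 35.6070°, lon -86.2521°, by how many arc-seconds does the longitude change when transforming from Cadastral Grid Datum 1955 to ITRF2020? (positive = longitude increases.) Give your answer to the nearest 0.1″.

Δλ = -18.5″

At latitude 35.6070°, cos φ = 0.813030.
One radian of longitude at latitude φ spans R cos φ, so Δλ = ΔE / (R cos φ) = -466.0 / (6378000 × 0.813030) = -8.9866e-05 rad = -18.536″.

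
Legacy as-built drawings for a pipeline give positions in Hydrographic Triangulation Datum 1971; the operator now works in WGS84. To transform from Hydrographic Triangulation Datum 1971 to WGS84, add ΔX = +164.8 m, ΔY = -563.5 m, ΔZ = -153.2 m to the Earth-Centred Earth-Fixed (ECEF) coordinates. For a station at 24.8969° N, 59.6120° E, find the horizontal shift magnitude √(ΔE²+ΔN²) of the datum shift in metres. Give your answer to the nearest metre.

The local east axis at (φ, λ) is (−sin λ, cos λ, 0), so ΔE = −sin(59.6120°)·164.8 + cos(59.6120°)·(-563.5) = -427.21 m.
The local north axis is (−sin φ cos λ, −sin φ sin λ, cos φ), giving ΔN = -35.095 + 204.636 − 138.963 = 30.58 m.
Horizontal magnitude = √(ΔE² + ΔN²) = √((-427.21)² + 30.58²) = 428.30 m.

428 m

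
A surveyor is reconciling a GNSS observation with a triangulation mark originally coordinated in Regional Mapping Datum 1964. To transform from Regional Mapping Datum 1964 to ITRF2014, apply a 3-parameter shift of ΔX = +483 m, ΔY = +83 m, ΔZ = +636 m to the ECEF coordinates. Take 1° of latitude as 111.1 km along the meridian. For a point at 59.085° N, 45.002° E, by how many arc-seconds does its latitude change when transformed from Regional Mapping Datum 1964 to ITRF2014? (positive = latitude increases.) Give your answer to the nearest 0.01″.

Δφ = -0.54″

sin φ = 0.857930, cos φ = 0.513766, sin λ = 0.707131, cos λ = 0.707082.
North component: ΔN = −sin φ cos λ·ΔX − sin φ sin λ·ΔY + cos φ·ΔZ = −(0.857930)(0.707082)(483) − (0.857930)(0.707131)(83) + (0.513766)(636) = -16.60 m.
1° of latitude spans 111100 m, so Δφ = -16.60 / 111100 × 3600 = -0.538″.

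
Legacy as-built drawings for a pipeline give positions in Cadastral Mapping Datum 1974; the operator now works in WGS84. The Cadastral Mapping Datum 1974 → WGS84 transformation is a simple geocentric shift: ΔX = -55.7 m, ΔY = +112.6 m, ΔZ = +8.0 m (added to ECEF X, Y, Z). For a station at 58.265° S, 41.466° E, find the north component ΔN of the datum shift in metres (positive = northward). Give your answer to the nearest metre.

ΔN = 32 m

At φ = -58.265°, λ = 41.466°: sin φ = -0.850490, cos φ = 0.525991, sin λ = 0.662175, cos λ = 0.749349.
ΔN = −sin φ cos λ·ΔX − sin φ sin λ·ΔY + cos φ·ΔZ = −(-0.850490)(0.749349)(-55.7) − (-0.850490)(0.662175)(112.6) + (0.525991)(8.0) = 32.12 m.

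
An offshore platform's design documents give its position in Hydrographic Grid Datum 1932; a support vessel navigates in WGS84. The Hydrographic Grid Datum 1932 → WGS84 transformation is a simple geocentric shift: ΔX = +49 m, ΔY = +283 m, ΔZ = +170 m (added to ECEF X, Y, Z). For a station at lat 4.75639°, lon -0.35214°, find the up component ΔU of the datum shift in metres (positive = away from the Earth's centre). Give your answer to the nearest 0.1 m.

ΔU = 61.2 m

The local up (radial) axis is (cos φ cos λ, cos φ sin λ, sin φ), giving ΔU = 48.830 − 1.733 + 14.096 = 61.19 m.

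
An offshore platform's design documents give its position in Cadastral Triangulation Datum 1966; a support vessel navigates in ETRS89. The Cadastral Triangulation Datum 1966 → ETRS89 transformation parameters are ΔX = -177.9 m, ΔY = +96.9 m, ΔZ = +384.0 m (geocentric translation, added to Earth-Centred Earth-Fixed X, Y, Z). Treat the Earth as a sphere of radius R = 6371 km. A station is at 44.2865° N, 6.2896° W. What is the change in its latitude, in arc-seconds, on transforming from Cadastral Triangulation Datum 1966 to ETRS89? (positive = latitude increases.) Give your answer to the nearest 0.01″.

Δφ = 13.14″

sin φ = 0.698247, cos φ = 0.715857, sin λ = -0.109554, cos λ = 0.993981.
North component: ΔN = −sin φ cos λ·ΔX − sin φ sin λ·ΔY + cos φ·ΔZ = −(0.698247)(0.993981)(-177.9) − (0.698247)(-0.109554)(96.9) + (0.715857)(384.0) = 405.77 m.
1° of latitude spans πR/180 = 111195 m, so Δφ = 405.77 / 111195 × 3600 = 13.137″.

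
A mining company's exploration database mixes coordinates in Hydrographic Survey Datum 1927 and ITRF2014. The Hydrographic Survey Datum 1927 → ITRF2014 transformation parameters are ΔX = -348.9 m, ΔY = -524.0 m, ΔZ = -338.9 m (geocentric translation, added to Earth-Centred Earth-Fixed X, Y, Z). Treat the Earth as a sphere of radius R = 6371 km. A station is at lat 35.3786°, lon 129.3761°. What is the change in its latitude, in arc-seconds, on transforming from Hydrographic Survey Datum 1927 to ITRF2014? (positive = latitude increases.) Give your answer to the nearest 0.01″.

Δφ = -5.50″

sin φ = 0.578977, cos φ = 0.815344, sin λ = 0.772998, cos λ = -0.634408.
North component: ΔN = −sin φ cos λ·ΔX − sin φ sin λ·ΔY + cos φ·ΔZ = −(0.578977)(-0.634408)(-348.9) − (0.578977)(0.772998)(-524.0) + (0.815344)(-338.9) = -169.96 m.
1° of latitude spans πR/180 = 111195 m, so Δφ = -169.96 / 111195 × 3600 = -5.503″.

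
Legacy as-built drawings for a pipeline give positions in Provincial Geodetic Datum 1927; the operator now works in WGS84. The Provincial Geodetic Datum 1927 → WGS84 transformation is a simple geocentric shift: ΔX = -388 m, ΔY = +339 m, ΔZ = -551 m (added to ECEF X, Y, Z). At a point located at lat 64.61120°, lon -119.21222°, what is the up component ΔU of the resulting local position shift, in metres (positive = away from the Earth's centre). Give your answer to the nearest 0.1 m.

ΔU = -543.5 m

At φ = 64.61120°, λ = -119.21222°: sin φ = 0.903419, cos φ = 0.428759, sin λ = -0.872818, cos λ = -0.488046.
ΔU = cos φ cos λ·ΔX + cos φ sin λ·ΔY + sin φ·ΔZ = (0.428759)(-0.488046)(-388) + (0.428759)(-0.872818)(339) + (0.903419)(-551) = -543.46 m.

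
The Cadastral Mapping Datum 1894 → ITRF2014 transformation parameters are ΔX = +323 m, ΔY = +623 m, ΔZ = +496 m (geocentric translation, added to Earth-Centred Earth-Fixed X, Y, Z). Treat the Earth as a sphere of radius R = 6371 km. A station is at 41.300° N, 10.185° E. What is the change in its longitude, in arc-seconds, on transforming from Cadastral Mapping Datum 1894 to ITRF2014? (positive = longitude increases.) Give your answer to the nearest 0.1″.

Δλ = 24.0″

sin φ = 0.660002, cos φ = 0.751264, sin λ = 0.176827, cos λ = 0.984242.
East component: ΔE = −sin λ·ΔX + cos λ·ΔY = −(0.176827)(323) + (0.984242)(623) = 556.07 m.
1° of latitude spans πR/180 = 111195 m; at latitude φ, 1° of longitude spans that × cos φ = 83536.8 m, so Δλ = 556.07 / 83536.8 × 3600 = 23.964″.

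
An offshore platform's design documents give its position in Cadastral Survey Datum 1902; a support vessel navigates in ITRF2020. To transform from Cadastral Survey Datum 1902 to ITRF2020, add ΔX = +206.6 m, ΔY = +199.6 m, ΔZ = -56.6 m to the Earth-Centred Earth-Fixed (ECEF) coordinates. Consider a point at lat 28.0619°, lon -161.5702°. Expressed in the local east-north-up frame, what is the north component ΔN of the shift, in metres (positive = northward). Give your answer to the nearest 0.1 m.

The local north axis is (−sin φ cos λ, −sin φ sin λ, cos φ), giving ΔN = 92.205 + 29.685 − 49.946 = 71.94 m.

ΔN = 71.9 m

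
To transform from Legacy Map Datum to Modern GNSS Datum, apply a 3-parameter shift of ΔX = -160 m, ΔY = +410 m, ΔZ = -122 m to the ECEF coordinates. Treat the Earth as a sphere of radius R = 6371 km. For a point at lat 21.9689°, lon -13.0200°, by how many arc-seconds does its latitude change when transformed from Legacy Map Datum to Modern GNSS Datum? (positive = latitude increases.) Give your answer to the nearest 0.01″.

sin φ = 0.374103, cos φ = 0.927387, sin λ = -0.225291, cos λ = 0.974291.
North component: ΔN = −sin φ cos λ·ΔX − sin φ sin λ·ΔY + cos φ·ΔZ = −(0.374103)(0.974291)(-160) − (0.374103)(-0.225291)(410) + (0.927387)(-122) = -20.27 m.
1° of latitude spans πR/180 = 111195 m, so Δφ = -20.27 / 111195 × 3600 = -0.656″.

Δφ = -0.66″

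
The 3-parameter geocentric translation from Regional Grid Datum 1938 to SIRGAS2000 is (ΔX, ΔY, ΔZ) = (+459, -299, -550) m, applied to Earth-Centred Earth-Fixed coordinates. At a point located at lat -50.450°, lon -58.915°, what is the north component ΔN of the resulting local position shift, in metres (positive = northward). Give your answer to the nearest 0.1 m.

ΔN = 30.0 m

At φ = -50.450°, λ = -58.915°: sin φ = -0.771069, cos φ = 0.636751, sin λ = -0.856402, cos λ = 0.516309.
ΔN = −sin φ cos λ·ΔX − sin φ sin λ·ΔY + cos φ·ΔZ = −(-0.771069)(0.516309)(459) − (-0.771069)(-0.856402)(-299) + (0.636751)(-550) = 29.96 m.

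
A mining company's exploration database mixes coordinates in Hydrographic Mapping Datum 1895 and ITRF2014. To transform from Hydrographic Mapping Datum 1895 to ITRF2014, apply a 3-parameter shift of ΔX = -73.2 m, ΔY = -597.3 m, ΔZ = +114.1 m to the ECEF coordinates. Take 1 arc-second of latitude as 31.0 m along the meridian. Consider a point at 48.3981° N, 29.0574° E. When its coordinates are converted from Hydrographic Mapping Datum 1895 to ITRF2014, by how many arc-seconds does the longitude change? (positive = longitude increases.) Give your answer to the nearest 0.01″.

Δλ = -23.64″

sin φ = 0.747776, cos φ = 0.663951, sin λ = 0.485686, cos λ = 0.874134.
East component: ΔE = −sin λ·ΔX + cos λ·ΔY = −(0.485686)(-73.2) + (0.874134)(-597.3) = -486.57 m.
1° of latitude spans 3600 × 31.00 = 111600 m; at latitude φ, 1° of longitude spans that × cos φ = 74096.9 m, so Δλ = -486.57 / 74096.9 × 3600 = -23.640″.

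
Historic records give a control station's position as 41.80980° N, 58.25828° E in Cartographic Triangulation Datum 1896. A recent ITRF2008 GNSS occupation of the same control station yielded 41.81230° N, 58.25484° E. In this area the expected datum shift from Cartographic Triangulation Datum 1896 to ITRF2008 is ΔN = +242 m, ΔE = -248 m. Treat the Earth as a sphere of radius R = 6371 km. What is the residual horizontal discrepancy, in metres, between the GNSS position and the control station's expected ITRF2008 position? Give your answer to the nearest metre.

Observed coordinate differences: Δφ = +0.00250°, Δλ = -0.00344°.
Converting to metres (1° lat = 111195 m, cos φ = 0.745362): observed ΔN = 278.0 m, observed ΔE = -285.1 m.
Subtracting the expected shift leaves a residual of 278.0 − (242) = 36.0 m north and -285.1 − (-248) = -37.1 m east.
Residual distance = √(36.0² + (-37.1)²) = 51.7 m.

52 m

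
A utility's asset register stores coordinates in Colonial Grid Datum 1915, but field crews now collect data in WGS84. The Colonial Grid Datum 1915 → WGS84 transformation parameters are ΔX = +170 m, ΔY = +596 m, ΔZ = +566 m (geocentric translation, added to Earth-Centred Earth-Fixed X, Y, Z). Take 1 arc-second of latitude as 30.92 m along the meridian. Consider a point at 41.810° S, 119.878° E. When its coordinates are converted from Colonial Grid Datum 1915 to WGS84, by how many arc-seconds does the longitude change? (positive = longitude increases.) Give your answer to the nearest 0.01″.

Δλ = -19.28″

sin φ = -0.666663, cos φ = 0.745360, sin λ = 0.867088, cos λ = -0.498155.
East component: ΔE = −sin λ·ΔX + cos λ·ΔY = −(0.867088)(170) + (-0.498155)(596) = -444.31 m.
1° of latitude spans 3600 × 30.92 = 111312 m; at latitude φ, 1° of longitude spans that × cos φ = 82967.5 m, so Δλ = -444.31 / 82967.5 × 3600 = -19.279″.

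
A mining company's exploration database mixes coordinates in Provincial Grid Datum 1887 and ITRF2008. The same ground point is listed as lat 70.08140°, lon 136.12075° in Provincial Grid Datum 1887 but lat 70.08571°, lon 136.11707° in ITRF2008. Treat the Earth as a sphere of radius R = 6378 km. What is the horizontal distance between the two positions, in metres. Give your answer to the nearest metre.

500 m

Δφ = 70.08571° − 70.08140° = +0.00431°; Δλ = 136.11707° − 136.12075° = -0.00368°.
1° along a meridian = πR/180 = 111317 m.
ΔN = Δφ × 111317 = 479.8 m; ΔE = Δλ × 111317 × cos(70.08140°) = -0.00368 × 111317 × 0.340685 = -139.6 m.
Distance = √(ΔE² + ΔN²) = √((-139.6)² + 479.8²) = 499.7 m.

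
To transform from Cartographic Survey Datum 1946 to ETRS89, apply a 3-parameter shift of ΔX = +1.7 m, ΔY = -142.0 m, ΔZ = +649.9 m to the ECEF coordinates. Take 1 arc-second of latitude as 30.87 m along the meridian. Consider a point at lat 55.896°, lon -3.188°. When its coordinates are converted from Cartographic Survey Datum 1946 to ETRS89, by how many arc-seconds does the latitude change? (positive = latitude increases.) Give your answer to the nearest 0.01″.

Δφ = 11.55″

sin φ = 0.828021, cos φ = 0.560697, sin λ = -0.055612, cos λ = 0.998452.
North component: ΔN = −sin φ cos λ·ΔX − sin φ sin λ·ΔY + cos φ·ΔZ = −(0.828021)(0.998452)(1.7) − (0.828021)(-0.055612)(-142.0) + (0.560697)(649.9) = 356.45 m.
1° of latitude spans 3600 × 30.87 = 111132 m, so Δφ = 356.45 / 111132 × 3600 = 11.547″.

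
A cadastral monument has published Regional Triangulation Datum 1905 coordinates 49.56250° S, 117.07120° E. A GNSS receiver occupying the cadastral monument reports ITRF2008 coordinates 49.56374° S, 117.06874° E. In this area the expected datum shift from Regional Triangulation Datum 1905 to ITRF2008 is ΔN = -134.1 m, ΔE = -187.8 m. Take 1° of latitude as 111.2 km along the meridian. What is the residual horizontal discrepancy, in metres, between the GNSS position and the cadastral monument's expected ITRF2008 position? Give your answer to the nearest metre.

11 m

Observed coordinate differences: Δφ = -0.00124°, Δλ = -0.00246°.
Converting to metres (1° lat = 111200 m, cos φ = 0.648618): observed ΔN = -137.9 m, observed ΔE = -177.4 m.
Subtracting the expected shift leaves a residual of -137.9 − (-134.1) = -3.8 m north and -177.4 − (-187.8) = 10.4 m east.
Residual distance = √((-3.8)² + 10.4²) = 11.0 m.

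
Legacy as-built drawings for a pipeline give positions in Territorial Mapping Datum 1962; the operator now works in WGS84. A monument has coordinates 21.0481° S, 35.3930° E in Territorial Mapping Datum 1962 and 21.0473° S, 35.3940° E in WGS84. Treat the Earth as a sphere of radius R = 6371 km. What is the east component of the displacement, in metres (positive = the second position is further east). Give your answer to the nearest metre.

ΔE = 104 m

Δφ = -21.0473° − -21.0481° = +0.0008°; Δλ = 35.3940° − 35.3930° = +0.0010°.
1° along a meridian = πR/180 = 111195 m.
ΔN = Δφ × 111195 = 89.0 m; ΔE = Δλ × 111195 × cos(-21.0481°) = +0.0010 × 111195 × 0.933279 = 103.8 m.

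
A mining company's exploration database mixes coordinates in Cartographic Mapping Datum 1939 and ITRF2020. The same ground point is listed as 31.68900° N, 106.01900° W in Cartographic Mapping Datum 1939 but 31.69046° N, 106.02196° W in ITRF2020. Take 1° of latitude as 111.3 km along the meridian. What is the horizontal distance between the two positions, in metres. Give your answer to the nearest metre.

Δφ = 31.69046° − 31.68900° = +0.00146°; Δλ = -106.02196° − -106.01900° = -0.00296°.
ΔN = Δφ × 111300 = 162.5 m; ΔE = Δλ × 111300 × cos(31.68900°) = -0.00296 × 111300 × 0.850912 = -280.3 m.
Distance = √(ΔE² + ΔN²) = √((-280.3)² + 162.5²) = 324.0 m.

324 m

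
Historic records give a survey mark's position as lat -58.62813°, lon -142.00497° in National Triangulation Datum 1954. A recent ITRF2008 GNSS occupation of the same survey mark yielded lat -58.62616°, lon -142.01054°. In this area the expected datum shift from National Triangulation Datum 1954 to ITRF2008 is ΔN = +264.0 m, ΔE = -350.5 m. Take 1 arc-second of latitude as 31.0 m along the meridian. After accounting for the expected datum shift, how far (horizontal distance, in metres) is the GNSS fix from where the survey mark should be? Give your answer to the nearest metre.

52 m

Observed coordinate differences: Δφ = +0.00197°, Δλ = -0.00557°.
Converting to metres (1° lat = 111600 m, cos φ = 0.520591): observed ΔN = 219.9 m, observed ΔE = -323.6 m.
Subtracting the expected shift leaves a residual of 219.9 − (264.0) = -44.1 m north and -323.6 − (-350.5) = 26.9 m east.
Residual distance = √((-44.1)² + 26.9²) = 51.7 m.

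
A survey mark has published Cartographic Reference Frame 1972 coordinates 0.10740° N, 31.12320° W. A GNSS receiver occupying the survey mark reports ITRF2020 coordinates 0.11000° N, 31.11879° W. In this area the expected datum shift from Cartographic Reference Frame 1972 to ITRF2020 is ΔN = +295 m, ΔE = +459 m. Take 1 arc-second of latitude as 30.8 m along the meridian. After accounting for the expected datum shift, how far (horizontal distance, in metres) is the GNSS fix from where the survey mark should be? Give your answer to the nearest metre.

31 m

Observed coordinate differences: Δφ = +0.00260°, Δλ = +0.00441°.
Converting to metres (1° lat = 110880 m, cos φ = 0.999998): observed ΔN = 288.3 m, observed ΔE = 489.0 m.
Subtracting the expected shift leaves a residual of 288.3 − (295) = -6.7 m north and 489.0 − (459) = 30.0 m east.
Residual distance = √((-6.7)² + 30.0²) = 30.7 m.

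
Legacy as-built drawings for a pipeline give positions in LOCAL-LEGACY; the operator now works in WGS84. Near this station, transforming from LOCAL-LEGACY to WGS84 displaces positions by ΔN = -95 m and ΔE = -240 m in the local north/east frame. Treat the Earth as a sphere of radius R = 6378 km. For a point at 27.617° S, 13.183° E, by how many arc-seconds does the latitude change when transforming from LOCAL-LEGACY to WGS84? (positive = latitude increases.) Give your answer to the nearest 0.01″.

Δφ = -3.07″

On a sphere of radius R, 1 rad of latitude = R, so Δφ = ΔN / R = -95.0 / 6378000 = -1.4895e-05 rad = -3.072″.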